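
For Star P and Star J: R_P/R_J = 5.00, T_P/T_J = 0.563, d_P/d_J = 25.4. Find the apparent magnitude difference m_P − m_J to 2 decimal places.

L_P/L_J = (5.00)²(0.563)⁴ = 2.512.
F_P/F_J = (L_P/L_J)/(d_P/d_J)² = 2.512/645.2 = 0.003893.
m_P − m_J = −2.5 log₁₀(0.003893) = 6.02.

6.02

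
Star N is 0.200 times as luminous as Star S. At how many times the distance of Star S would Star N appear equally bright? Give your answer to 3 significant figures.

Equal flux requires L_N/d_N² = L_S/d_S², so d_N/d_S = √(L_N/L_S)
= √(0.200) = 0.4472.

0.447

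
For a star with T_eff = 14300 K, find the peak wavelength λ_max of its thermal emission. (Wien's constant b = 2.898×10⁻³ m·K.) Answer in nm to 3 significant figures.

λ_max = b/T = 2.898×10⁻³ / 14300 = 2.03×10^-7 m = 202.7 nm.

203 nm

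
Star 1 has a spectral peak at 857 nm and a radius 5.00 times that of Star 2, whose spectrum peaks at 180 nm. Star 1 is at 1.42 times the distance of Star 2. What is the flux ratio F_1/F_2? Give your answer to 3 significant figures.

Wien's law: T_1/T_2 = λ_2/λ_1 = 180/857 = 0.2100.
L_1/L_2 = (R_1/R_2)²(T_1/T_2)⁴ = (5.00)²(0.2100)⁴ = 0.04865.
F_1/F_2 = (L_1/L_2)/(d_1/d_2)² = 0.04865/(1.42)² = 0.02413.

0.0241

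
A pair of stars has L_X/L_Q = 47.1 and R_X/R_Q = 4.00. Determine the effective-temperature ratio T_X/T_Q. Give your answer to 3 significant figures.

L ∝ R²T⁴ gives T ∝ (L/R²)^(1/4), so
T_X/T_Q = (47.1 / 4.00²)^(1/4) = (2.944)^(1/4) = 1.310.

1.31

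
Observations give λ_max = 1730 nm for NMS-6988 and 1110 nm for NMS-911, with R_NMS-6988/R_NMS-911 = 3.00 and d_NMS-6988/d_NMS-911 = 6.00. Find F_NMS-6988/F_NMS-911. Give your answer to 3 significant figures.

Wien's law: T_NMS-6988/T_NMS-911 = λ_NMS-911/λ_NMS-6988 = 1110/1730 = 0.6416.
L_NMS-6988/L_NMS-911 = (R_NMS-6988/R_NMS-911)²(T_NMS-6988/T_NMS-911)⁴ = (3.00)²(0.6416)⁴ = 1.525.
F_NMS-6988/F_NMS-911 = (L_NMS-6988/L_NMS-911)/(d_NMS-6988/d_NMS-911)² = 1.525/(6.00)² = 0.04237.

0.0424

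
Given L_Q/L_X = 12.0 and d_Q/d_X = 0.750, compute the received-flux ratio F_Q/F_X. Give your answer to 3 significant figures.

21.3

F = L/(4πd²), so F_Q/F_X = (L_Q/L_X) / (d_Q/d_X)²
= 12.0 / (0.750)² = 12.0 / 0.5625 = 21.33.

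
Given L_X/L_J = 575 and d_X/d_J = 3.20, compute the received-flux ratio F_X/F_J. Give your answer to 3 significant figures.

56.2

F = L/(4πd²), so F_X/F_J = (L_X/L_J) / (d_X/d_J)²
= 575 / (3.20)² = 575 / 10.24 = 56.15.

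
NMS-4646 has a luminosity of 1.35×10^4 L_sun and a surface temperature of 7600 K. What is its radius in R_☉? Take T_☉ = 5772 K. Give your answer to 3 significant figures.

67.0 R_☉

R/R_☉ = √(L/L_☉) / (T/T_☉)² = √(1.35×10^4) / (1.317)²
       = 116.2 / 1.734 = 67.02.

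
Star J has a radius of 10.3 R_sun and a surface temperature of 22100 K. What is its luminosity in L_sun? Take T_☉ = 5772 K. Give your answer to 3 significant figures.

L/L_☉ = (R/R_☉)² (T/T_☉)⁴ = (10.3)² × (22100/5772)⁴
       = 106.1 × (3.829)⁴ = 106.1 × 214.9 = 2.280×10^4.

2.28×10^4 L_sun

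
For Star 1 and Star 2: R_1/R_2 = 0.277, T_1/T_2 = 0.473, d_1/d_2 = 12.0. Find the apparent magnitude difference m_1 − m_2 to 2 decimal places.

L_1/L_2 = (0.277)²(0.473)⁴ = 0.003841.
F_1/F_2 = (L_1/L_2)/(d_1/d_2)² = 0.003841/144.0 = 2.667×10^-5.
m_1 − m_2 = −2.5 log₁₀(2.667×10^-5) = 11.43.

11.43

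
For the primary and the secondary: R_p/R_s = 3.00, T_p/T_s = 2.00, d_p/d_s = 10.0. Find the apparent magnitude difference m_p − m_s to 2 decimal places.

L_p/L_s = (3.00)²(2.00)⁴ = 144.0.
F_p/F_s = (L_p/L_s)/(d_p/d_s)² = 144.0/100.0 = 1.440.
m_p − m_s = −2.5 log₁₀(1.440) = -0.40.

-0.40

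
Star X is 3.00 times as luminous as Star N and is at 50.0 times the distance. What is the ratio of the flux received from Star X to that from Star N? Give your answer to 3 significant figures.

F = L/(4πd²), so F_X/F_N = (L_X/L_N) / (d_X/d_N)²
= 3.00 / (50.0)² = 3.00 / 2500 = 0.001200.

0.00120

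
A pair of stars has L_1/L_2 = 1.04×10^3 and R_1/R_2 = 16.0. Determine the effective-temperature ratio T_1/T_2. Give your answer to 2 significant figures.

1.4

L ∝ R²T⁴ gives T ∝ (L/R²)^(1/4), so
T_1/T_2 = (1.04×10^3 / 16.0²)^(1/4) = (4.062)^(1/4) = 1.420.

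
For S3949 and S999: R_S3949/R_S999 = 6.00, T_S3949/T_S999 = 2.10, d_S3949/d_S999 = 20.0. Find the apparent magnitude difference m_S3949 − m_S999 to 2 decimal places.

-0.61

L_S3949/L_S999 = (6.00)²(2.10)⁴ = 700.1.
F_S3949/F_S999 = (L_S3949/L_S999)/(d_S3949/d_S999)² = 700.1/400.0 = 1.750.
m_S3949 − m_S999 = −2.5 log₁₀(1.750) = -0.61.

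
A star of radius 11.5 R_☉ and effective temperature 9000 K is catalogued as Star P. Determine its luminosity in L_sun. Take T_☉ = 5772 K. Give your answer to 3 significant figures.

782 L_sun

L/L_☉ = (R/R_☉)² (T/T_☉)⁴ = (11.5)² × (9000/5772)⁴
       = 132.2 × (1.559)⁴ = 132.2 × 5.911 = 781.7.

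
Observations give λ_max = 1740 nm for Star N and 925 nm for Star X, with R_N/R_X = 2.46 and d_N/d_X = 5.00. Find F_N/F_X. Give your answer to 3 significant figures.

Wien's law: T_N/T_X = λ_X/λ_N = 925/1740 = 0.5316.
L_N/L_X = (R_N/R_X)²(T_N/T_X)⁴ = (2.46)²(0.5316)⁴ = 0.4833.
F_N/F_X = (L_N/L_X)/(d_N/d_X)² = 0.4833/(5.00)² = 0.01933.

0.0193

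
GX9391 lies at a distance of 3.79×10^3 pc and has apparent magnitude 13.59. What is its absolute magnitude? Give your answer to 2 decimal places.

M = m − 5 log₁₀(d/10 pc) = 13.59 − 5 log₁₀(3.79×10^3/10)
  = 13.59 − 5 × 2.579 = 13.59 − 12.89 = 0.70.

0.70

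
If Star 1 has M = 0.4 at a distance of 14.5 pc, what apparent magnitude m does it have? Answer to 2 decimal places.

1.21

m = M + 5 log₁₀(d/10 pc) = 0.4 + 5 log₁₀(14.5/10)
  = 0.4 + 5 × 0.161 = 0.4 + 0.81 = 1.21.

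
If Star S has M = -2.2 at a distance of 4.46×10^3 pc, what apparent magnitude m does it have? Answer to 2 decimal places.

11.05

m = M + 5 log₁₀(d/10 pc) = -2.2 + 5 log₁₀(4.46×10^3/10)
  = -2.2 + 5 × 2.649 = -2.2 + 13.25 = 11.05.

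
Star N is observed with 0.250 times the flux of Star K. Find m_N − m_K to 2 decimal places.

1.51

m_N − m_K = −2.5 log₁₀(F_N/F_K) = −2.5 log₁₀(0.250) = −2.5 × (-0.602) = 1.505.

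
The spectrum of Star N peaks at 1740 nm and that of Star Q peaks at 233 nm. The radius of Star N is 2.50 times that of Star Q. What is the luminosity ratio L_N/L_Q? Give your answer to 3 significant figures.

0.00201

Wien's law gives T ∝ 1/λ_max, so T_N/T_Q = λ_Q/λ_N = 233/1740 = 0.1339.
Then L ∝ R²T⁴ gives L_N/L_Q = (2.50)² × (0.1339)⁴ = 6.250 × 3.215×10^-4 = 0.002010.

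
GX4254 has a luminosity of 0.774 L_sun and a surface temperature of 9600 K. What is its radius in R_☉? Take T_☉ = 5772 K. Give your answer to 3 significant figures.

R/R_☉ = √(L/L_☉) / (T/T_☉)² = √(0.774) / (1.663)²
       = 0.8798 / 2.766 = 0.3180.

0.318 R_☉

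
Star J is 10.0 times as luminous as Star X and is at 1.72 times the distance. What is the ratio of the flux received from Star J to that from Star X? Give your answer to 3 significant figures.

F = L/(4πd²), so F_J/F_X = (L_J/L_X) / (d_J/d_X)²
= 10.0 / (1.72)² = 10.0 / 2.958 = 3.380.

3.38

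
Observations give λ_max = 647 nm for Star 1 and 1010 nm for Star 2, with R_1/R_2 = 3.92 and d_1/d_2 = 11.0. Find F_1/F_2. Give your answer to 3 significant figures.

0.754

Wien's law: T_1/T_2 = λ_2/λ_1 = 1010/647 = 1.561.
L_1/L_2 = (R_1/R_2)²(T_1/T_2)⁴ = (3.92)²(1.561)⁴ = 91.25.
F_1/F_2 = (L_1/L_2)/(d_1/d_2)² = 91.25/(11.0)² = 0.7541.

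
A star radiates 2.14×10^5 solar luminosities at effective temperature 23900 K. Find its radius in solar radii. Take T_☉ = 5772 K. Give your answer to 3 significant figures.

27.0 solar radii

R/R_☉ = √(L/L_☉) / (T/T_☉)² = √(2.14×10^5) / (4.141)²
       = 462.6 / 17.15 = 26.98.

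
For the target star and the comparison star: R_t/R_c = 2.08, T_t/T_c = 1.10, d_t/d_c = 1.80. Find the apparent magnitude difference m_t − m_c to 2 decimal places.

-0.73

L_t/L_c = (2.08)²(1.10)⁴ = 6.334.
F_t/F_c = (L_t/L_c)/(d_t/d_c)² = 6.334/3.240 = 1.955.
m_t − m_c = −2.5 log₁₀(1.955) = -0.73.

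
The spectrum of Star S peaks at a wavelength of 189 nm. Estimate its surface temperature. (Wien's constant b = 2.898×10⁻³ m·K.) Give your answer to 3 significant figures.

1.53×10^4 K

T = b/λ_max = 2.898×10⁻³ / (189×10⁻⁹) = 1.533×10^4 K.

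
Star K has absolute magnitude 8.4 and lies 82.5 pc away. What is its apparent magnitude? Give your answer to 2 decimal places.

12.98

m = M + 5 log₁₀(d/10 pc) = 8.4 + 5 log₁₀(82.5/10)
  = 8.4 + 5 × 0.916 = 8.4 + 4.58 = 12.98.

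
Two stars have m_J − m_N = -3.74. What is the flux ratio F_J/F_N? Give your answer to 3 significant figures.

31.3

F_J/F_N = 10^(−(m_J − m_N)/2.5) = 10^(3.74/2.5) = 10^1.496 = 31.33.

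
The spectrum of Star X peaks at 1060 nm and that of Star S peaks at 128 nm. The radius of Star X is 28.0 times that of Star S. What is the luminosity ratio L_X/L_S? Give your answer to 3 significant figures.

Wien's law gives T ∝ 1/λ_max, so T_X/T_S = λ_S/λ_X = 128/1060 = 0.1208.
Then L ∝ R²T⁴ gives L_X/L_S = (28.0)² × (0.1208)⁴ = 784.0 × 2.126×10^-4 = 0.1667.

0.167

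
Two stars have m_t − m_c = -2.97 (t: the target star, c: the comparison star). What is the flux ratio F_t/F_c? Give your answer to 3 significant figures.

F_t/F_c = 10^(−(m_t − m_c)/2.5) = 10^(2.97/2.5) = 10^1.188 = 15.42.

15.4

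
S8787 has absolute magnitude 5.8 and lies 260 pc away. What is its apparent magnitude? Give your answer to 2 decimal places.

12.87

m = M + 5 log₁₀(d/10 pc) = 5.8 + 5 log₁₀(260/10)
  = 5.8 + 5 × 1.415 = 5.8 + 7.07 = 12.87.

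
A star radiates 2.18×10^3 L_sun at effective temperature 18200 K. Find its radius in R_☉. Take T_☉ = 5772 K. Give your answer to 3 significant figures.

4.70 R_☉

R/R_☉ = √(L/L_☉) / (T/T_☉)² = √(2.18×10^3) / (3.153)²
       = 46.69 / 9.942 = 4.696.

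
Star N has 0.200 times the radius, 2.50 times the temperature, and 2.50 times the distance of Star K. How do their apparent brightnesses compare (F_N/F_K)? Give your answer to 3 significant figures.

0.250

L_N/L_K = (R_N/R_K)²(T_N/T_K)⁴ = (0.200)² × (2.50)⁴ = 1.563.
F_N/F_K = (L_N/L_K)/(d_N/d_K)² = 1.563 / (2.50)² = 0.2500.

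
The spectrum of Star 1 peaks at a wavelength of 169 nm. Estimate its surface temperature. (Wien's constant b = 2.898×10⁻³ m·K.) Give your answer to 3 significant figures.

T = b/λ_max = 2.898×10⁻³ / (169×10⁻⁹) = 1.715×10^4 K.

1.71×10^4 K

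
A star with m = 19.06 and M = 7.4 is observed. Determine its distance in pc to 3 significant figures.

m − M = 5 log₁₀(d/10 pc)
19.06 − (7.4) = 11.66 = 5 log₁₀(d/10)
d = 10 × 10^(11.66/5) = 10 × 10^2.332 = 2148 pc.

2.15×10^3 pc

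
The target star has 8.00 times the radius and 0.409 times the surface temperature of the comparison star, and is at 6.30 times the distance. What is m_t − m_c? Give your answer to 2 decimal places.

3.36

L_t/L_c = (8.00)²(0.409)⁴ = 1.791.
F_t/F_c = (L_t/L_c)/(d_t/d_c)² = 1.791/39.69 = 0.04512.
m_t − m_c = −2.5 log₁₀(0.04512) = 3.36.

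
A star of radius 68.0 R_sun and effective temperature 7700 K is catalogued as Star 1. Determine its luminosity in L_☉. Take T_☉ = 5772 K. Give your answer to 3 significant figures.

L/L_☉ = (R/R_☉)² (T/T_☉)⁴ = (68.0)² × (7700/5772)⁴
       = 4624 × (1.334)⁴ = 4624 × 3.167 = 1.464×10^4.

1.46×10^4 L_☉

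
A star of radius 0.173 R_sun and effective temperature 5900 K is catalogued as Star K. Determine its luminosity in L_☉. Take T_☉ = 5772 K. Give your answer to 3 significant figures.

L/L_☉ = (R/R_☉)² (T/T_☉)⁴ = (0.173)² × (5900/5772)⁴
       = 0.02993 × (1.022)⁴ = 0.02993 × 1.092 = 0.03267.

0.0327 L_☉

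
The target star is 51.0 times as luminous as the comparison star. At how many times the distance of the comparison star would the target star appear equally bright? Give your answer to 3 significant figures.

7.14

Equal flux requires L_t/d_t² = L_c/d_c², so d_t/d_c = √(L_t/L_c)
= √(51.0) = 7.141.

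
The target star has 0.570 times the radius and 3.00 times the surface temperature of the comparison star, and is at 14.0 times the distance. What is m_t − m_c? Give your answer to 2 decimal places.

2.18

L_t/L_c = (0.570)²(3.00)⁴ = 26.32.
F_t/F_c = (L_t/L_c)/(d_t/d_c)² = 26.32/196.0 = 0.1343.
m_t − m_c = −2.5 log₁₀(0.1343) = 2.18.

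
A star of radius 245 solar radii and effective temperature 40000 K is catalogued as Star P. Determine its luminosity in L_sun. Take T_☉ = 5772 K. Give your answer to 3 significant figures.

L/L_☉ = (R/R_☉)² (T/T_☉)⁴ = (245)² × (40000/5772)⁴
       = 6.002×10^4 × (6.930)⁴ = 6.002×10^4 × 2306 = 1.384×10^8.

1.38×10^8 L_sun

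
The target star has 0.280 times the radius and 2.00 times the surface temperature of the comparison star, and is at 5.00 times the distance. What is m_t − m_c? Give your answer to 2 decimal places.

3.25

L_t/L_c = (0.280)²(2.00)⁴ = 1.254.
F_t/F_c = (L_t/L_c)/(d_t/d_c)² = 1.254/25.00 = 0.05018.
m_t − m_c = −2.5 log₁₀(0.05018) = 3.25.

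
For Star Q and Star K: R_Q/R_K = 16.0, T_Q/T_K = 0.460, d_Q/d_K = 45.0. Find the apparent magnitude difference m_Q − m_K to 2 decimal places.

L_Q/L_K = (16.0)²(0.460)⁴ = 11.46.
F_Q/F_K = (L_Q/L_K)/(d_Q/d_K)² = 11.46/2025 = 0.005660.
m_Q − m_K = −2.5 log₁₀(0.005660) = 5.62.

5.62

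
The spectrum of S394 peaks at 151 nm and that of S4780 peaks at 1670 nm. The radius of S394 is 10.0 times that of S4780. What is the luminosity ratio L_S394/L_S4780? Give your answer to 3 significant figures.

1.50×10^6

Wien's law gives T ∝ 1/λ_max, so T_S394/T_S4780 = λ_S4780/λ_S394 = 1670/151 = 11.06.
Then L ∝ R²T⁴ gives L_S394/L_S4780 = (10.0)² × (11.06)⁴ = 100.0 × 1.496×10^4 = 1.496×10^6.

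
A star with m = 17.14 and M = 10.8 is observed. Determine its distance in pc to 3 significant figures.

m − M = 5 log₁₀(d/10 pc)
17.14 − (10.8) = 6.34 = 5 log₁₀(d/10)
d = 10 × 10^(6.34/5) = 10 × 10^1.268 = 185.4 pc.

185 pc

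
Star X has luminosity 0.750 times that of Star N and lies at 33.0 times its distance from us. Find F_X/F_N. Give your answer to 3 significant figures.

6.89×10^-4

F = L/(4πd²), so F_X/F_N = (L_X/L_N) / (d_X/d_N)²
= 0.750 / (33.0)² = 0.750 / 1089 = 6.887×10^-4.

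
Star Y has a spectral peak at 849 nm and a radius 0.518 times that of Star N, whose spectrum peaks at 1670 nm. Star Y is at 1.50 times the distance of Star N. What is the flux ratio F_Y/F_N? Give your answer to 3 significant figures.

Wien's law: T_Y/T_N = λ_N/λ_Y = 1670/849 = 1.967.
L_Y/L_N = (R_Y/R_N)²(T_Y/T_N)⁴ = (0.518)²(1.967)⁴ = 4.017.
F_Y/F_N = (L_Y/L_N)/(d_Y/d_N)² = 4.017/(1.50)² = 1.785.

1.79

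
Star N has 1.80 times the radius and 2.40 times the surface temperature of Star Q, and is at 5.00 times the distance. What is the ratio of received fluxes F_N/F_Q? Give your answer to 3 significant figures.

L_N/L_Q = (R_N/R_Q)²(T_N/T_Q)⁴ = (1.80)² × (2.40)⁴ = 107.5.
F_N/F_Q = (L_N/L_Q)/(d_N/d_Q)² = 107.5 / (5.00)² = 4.300.

4.30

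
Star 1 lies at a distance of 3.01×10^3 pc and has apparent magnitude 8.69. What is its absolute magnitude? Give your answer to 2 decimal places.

-3.70

M = m − 5 log₁₀(d/10 pc) = 8.69 − 5 log₁₀(3.01×10^3/10)
  = 8.69 − 5 × 2.479 = 8.69 − 12.39 = -3.70.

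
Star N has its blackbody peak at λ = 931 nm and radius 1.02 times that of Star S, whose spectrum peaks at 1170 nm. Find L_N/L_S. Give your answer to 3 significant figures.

Wien's law gives T ∝ 1/λ_max, so T_N/T_S = λ_S/λ_N = 1170/931 = 1.257.
Then L ∝ R²T⁴ gives L_N/L_S = (1.02)² × (1.257)⁴ = 1.040 × 2.494 = 2.595.

2.60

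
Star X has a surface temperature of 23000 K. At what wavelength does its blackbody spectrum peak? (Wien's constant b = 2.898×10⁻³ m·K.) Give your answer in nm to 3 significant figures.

λ_max = b/T = 2.898×10⁻³ / 23000 = 1.26×10^-7 m = 126.0 nm.

126 nm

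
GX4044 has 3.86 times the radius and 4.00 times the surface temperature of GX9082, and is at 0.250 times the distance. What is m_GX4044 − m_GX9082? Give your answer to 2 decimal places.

-11.96

L_GX4044/L_GX9082 = (3.86)²(4.00)⁴ = 3814.
F_GX4044/F_GX9082 = (L_GX4044/L_GX9082)/(d_GX4044/d_GX9082)² = 3814/0.06250 = 6.103×10^4.
m_GX4044 − m_GX9082 = −2.5 log₁₀(6.103×10^4) = -11.96.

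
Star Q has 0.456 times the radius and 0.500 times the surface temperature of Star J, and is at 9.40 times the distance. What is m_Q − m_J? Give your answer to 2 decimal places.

9.58

L_Q/L_J = (0.456)²(0.500)⁴ = 0.01300.
F_Q/F_J = (L_Q/L_J)/(d_Q/d_J)² = 0.01300/88.36 = 1.471×10^-4.
m_Q − m_J = −2.5 log₁₀(1.471×10^-4) = 9.58.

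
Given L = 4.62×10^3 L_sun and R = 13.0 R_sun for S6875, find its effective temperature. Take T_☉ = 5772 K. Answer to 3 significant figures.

1.32×10^4 K

T/T_☉ = (L/L_☉)^(1/4) / (R/R_☉)^(1/2)
T = 5772 × (4.62×10^3)^(1/4) / √(13.0) = 5772 × 8.244 / 3.606 = 1.320×10^4 K.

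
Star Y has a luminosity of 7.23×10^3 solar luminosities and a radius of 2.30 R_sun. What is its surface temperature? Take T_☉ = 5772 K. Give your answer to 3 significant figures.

3.51×10^4 K

T/T_☉ = (L/L_☉)^(1/4) / (R/R_☉)^(1/2)
T = 5772 × (7.23×10^3)^(1/4) / √(2.30) = 5772 × 9.221 / 1.517 = 3.510×10^4 K.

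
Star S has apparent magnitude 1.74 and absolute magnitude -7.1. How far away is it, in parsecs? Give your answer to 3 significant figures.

m − M = 5 log₁₀(d/10 pc)
1.74 − (-7.1) = 8.84 = 5 log₁₀(d/10)
d = 10 × 10^(8.84/5) = 10 × 10^1.768 = 586.1 pc.

586 pc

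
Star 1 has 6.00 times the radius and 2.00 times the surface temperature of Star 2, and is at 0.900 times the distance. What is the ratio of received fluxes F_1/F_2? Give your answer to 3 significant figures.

L_1/L_2 = (R_1/R_2)²(T_1/T_2)⁴ = (6.00)² × (2.00)⁴ = 576.0.
F_1/F_2 = (L_1/L_2)/(d_1/d_2)² = 576.0 / (0.900)² = 711.1.

711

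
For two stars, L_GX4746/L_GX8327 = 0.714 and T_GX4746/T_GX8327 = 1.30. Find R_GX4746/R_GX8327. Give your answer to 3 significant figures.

0.500

L ∝ R²T⁴ gives R ∝ √L / T², so
R_GX4746/R_GX8327 = √(0.714) / (1.30)² = 0.8450 / 1.690 = 0.5000.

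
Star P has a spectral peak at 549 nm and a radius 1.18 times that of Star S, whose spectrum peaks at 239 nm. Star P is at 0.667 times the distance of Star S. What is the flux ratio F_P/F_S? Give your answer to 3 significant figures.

0.112

Wien's law: T_P/T_S = λ_S/λ_P = 239/549 = 0.4353.
L_P/L_S = (R_P/R_S)²(T_P/T_S)⁴ = (1.18)²(0.4353)⁴ = 0.05001.
F_P/F_S = (L_P/L_S)/(d_P/d_S)² = 0.05001/(0.667)² = 0.1124.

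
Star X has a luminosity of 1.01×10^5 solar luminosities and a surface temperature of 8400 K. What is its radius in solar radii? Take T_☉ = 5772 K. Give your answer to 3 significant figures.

150 solar radii

R/R_☉ = √(L/L_☉) / (T/T_☉)² = √(1.01×10^5) / (1.455)²
       = 317.8 / 2.118 = 150.1.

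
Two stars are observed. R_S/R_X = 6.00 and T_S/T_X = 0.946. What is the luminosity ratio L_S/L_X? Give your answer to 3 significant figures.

28.8

From the Stefan–Boltzmann law, L ∝ R²T⁴, so
L_S/L_X = (R_S/R_X)² (T_S/T_X)⁴ = (6.00)² × (0.946)⁴ = 36.00 × 0.8009 = 28.83.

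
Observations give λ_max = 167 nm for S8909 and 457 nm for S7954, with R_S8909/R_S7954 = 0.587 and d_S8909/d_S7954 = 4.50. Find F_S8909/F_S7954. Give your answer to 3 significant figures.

Wien's law: T_S8909/T_S7954 = λ_S7954/λ_S8909 = 457/167 = 2.737.
L_S8909/L_S7954 = (R_S8909/R_S7954)²(T_S8909/T_S7954)⁴ = (0.587)²(2.737)⁴ = 19.32.
F_S8909/F_S7954 = (L_S8909/L_S7954)/(d_S8909/d_S7954)² = 19.32/(4.50)² = 0.9542.

0.954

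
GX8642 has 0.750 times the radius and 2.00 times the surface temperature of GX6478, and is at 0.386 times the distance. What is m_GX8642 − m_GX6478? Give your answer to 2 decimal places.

-4.45

L_GX8642/L_GX6478 = (0.750)²(2.00)⁴ = 9.000.
F_GX8642/F_GX6478 = (L_GX8642/L_GX6478)/(d_GX8642/d_GX6478)² = 9.000/0.1490 = 60.40.
m_GX8642 − m_GX6478 = −2.5 log₁₀(60.40) = -4.45.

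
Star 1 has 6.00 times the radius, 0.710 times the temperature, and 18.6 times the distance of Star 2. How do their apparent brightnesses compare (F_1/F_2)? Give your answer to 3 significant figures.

L_1/L_2 = (R_1/R_2)²(T_1/T_2)⁴ = (6.00)² × (0.710)⁴ = 9.148.
F_1/F_2 = (L_1/L_2)/(d_1/d_2)² = 9.148 / (18.6)² = 0.02644.

0.0264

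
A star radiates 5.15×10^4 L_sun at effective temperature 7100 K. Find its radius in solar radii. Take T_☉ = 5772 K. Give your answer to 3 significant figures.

R/R_☉ = √(L/L_☉) / (T/T_☉)² = √(5.15×10^4) / (1.230)²
       = 226.9 / 1.513 = 150.0.

150 solar radii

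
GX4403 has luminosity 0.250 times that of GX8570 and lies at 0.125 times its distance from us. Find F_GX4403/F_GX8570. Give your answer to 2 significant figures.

16

F = L/(4πd²), so F_GX4403/F_GX8570 = (L_GX4403/L_GX8570) / (d_GX4403/d_GX8570)²
= 0.250 / (0.125)² = 0.250 / 0.01562 = 16.00.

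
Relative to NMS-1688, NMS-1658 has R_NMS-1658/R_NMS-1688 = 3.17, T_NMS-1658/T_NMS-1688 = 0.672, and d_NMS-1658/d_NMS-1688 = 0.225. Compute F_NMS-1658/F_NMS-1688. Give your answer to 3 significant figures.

40.5

L_NMS-1658/L_NMS-1688 = (R_NMS-1658/R_NMS-1688)²(T_NMS-1658/T_NMS-1688)⁴ = (3.17)² × (0.672)⁴ = 2.049.
F_NMS-1658/F_NMS-1688 = (L_NMS-1658/L_NMS-1688)/(d_NMS-1658/d_NMS-1688)² = 2.049 / (0.225)² = 40.48.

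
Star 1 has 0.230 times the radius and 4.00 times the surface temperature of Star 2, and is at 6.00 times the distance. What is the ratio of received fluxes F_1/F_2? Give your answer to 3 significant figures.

0.376

L_1/L_2 = (R_1/R_2)²(T_1/T_2)⁴ = (0.230)² × (4.00)⁴ = 13.54.
F_1/F_2 = (L_1/L_2)/(d_1/d_2)² = 13.54 / (6.00)² = 0.3762.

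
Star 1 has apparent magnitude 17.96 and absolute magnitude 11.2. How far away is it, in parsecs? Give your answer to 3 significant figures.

225 pc

m − M = 5 log₁₀(d/10 pc)
17.96 − (11.2) = 6.76 = 5 log₁₀(d/10)
d = 10 × 10^(6.76/5) = 10 × 10^1.352 = 224.9 pc.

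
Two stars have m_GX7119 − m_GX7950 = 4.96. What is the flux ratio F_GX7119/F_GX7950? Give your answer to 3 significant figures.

0.0104

F_GX7119/F_GX7950 = 10^(−(m_GX7119 − m_GX7950)/2.5) = 10^(-4.96/2.5) = 10^-1.984 = 0.01038.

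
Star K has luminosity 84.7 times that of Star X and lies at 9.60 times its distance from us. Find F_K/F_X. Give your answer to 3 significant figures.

F = L/(4πd²), so F_K/F_X = (L_K/L_X) / (d_K/d_X)²
= 84.7 / (9.60)² = 84.7 / 92.16 = 0.9191.

0.919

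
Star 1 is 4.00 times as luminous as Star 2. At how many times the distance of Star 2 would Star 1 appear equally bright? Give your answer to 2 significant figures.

2.0

Equal flux requires L_1/d_1² = L_2/d_2², so d_1/d_2 = √(L_1/L_2)
= √(4.00) = 2.000.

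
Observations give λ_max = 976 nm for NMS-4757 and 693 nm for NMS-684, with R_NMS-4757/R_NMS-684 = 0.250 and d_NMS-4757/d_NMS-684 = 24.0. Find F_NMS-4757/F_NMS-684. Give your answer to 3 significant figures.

Wien's law: T_NMS-4757/T_NMS-684 = λ_NMS-684/λ_NMS-4757 = 693/976 = 0.7100.
L_NMS-4757/L_NMS-684 = (R_NMS-4757/R_NMS-684)²(T_NMS-4757/T_NMS-684)⁴ = (0.250)²(0.7100)⁴ = 0.01589.
F_NMS-4757/F_NMS-684 = (L_NMS-4757/L_NMS-684)/(d_NMS-4757/d_NMS-684)² = 0.01589/(24.0)² = 2.758×10^-5.

2.76×10^-5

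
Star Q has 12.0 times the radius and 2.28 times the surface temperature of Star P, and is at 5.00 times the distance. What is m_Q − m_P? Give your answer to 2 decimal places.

-5.48

L_Q/L_P = (12.0)²(2.28)⁴ = 3891.
F_Q/F_P = (L_Q/L_P)/(d_Q/d_P)² = 3891/25.00 = 155.7.
m_Q − m_P = −2.5 log₁₀(155.7) = -5.48.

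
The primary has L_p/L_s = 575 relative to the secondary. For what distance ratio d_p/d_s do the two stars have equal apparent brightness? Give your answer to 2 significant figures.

Equal flux requires L_p/d_p² = L_s/d_s², so d_p/d_s = √(L_p/L_s)
= √(575) = 23.98.

24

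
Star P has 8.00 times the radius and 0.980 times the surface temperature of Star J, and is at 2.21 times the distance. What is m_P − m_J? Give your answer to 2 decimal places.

-2.71

L_P/L_J = (8.00)²(0.980)⁴ = 59.03.
F_P/F_J = (L_P/L_J)/(d_P/d_J)² = 59.03/4.884 = 12.09.
m_P − m_J = −2.5 log₁₀(12.09) = -2.71.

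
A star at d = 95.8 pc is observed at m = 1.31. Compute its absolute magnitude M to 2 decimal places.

M = m − 5 log₁₀(d/10 pc) = 1.31 − 5 log₁₀(95.8/10)
  = 1.31 − 5 × 0.981 = 1.31 − 4.91 = -3.60.

-3.60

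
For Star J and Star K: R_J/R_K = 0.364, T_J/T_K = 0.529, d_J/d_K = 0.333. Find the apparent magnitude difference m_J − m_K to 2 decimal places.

L_J/L_K = (0.364)²(0.529)⁴ = 0.01038.
F_J/F_K = (L_J/L_K)/(d_J/d_K)² = 0.01038/0.1109 = 0.09357.
m_J − m_K = −2.5 log₁₀(0.09357) = 2.57.

2.57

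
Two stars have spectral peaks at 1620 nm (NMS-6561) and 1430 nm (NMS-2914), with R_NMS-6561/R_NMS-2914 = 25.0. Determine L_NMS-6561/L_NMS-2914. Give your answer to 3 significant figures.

379

Wien's law gives T ∝ 1/λ_max, so T_NMS-6561/T_NMS-2914 = λ_NMS-2914/λ_NMS-6561 = 1430/1620 = 0.8827.
Then L ∝ R²T⁴ gives L_NMS-6561/L_NMS-2914 = (25.0)² × (0.8827)⁴ = 625.0 × 0.6071 = 379.5.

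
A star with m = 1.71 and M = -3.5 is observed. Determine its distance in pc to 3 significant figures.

m − M = 5 log₁₀(d/10 pc)
1.71 − (-3.5) = 5.21 = 5 log₁₀(d/10)
d = 10 × 10^(5.21/5) = 10 × 10^1.042 = 110.2 pc.

110 pc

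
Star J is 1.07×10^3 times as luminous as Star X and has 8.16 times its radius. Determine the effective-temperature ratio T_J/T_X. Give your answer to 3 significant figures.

2.00

L ∝ R²T⁴ gives T ∝ (L/R²)^(1/4), so
T_J/T_X = (1.07×10^3 / 8.16²)^(1/4) = (16.07)^(1/4) = 2.002.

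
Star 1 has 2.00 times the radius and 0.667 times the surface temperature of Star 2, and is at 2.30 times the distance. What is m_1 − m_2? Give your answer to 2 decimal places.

L_1/L_2 = (2.00)²(0.667)⁴ = 0.7917.
F_1/F_2 = (L_1/L_2)/(d_1/d_2)² = 0.7917/5.290 = 0.1497.
m_1 − m_2 = −2.5 log₁₀(0.1497) = 2.06.

2.06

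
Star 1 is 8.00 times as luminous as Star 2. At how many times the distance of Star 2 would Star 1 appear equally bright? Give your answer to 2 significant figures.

2.8

Equal flux requires L_1/d_1² = L_2/d_2², so d_1/d_2 = √(L_1/L_2)
= √(8.00) = 2.828.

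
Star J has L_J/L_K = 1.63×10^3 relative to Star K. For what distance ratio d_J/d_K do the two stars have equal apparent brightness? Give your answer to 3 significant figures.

40.4

Equal flux requires L_J/d_J² = L_K/d_K², so d_J/d_K = √(L_J/L_K)
= √(1.63×10^3) = 40.37.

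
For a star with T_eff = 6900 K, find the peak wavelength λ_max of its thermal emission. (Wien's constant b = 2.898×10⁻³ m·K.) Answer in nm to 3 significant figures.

λ_max = b/T = 2.898×10⁻³ / 6900 = 4.20×10^-7 m = 420.0 nm.

420 nm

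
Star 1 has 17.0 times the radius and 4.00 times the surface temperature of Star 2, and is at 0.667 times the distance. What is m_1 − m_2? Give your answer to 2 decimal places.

-13.05

L_1/L_2 = (17.0)²(4.00)⁴ = 7.398×10^4.
F_1/F_2 = (L_1/L_2)/(d_1/d_2)² = 7.398×10^4/0.4449 = 1.663×10^5.
m_1 − m_2 = −2.5 log₁₀(1.663×10^5) = -13.05.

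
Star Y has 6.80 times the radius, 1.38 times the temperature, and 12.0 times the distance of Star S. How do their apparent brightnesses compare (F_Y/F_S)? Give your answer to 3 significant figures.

L_Y/L_S = (R_Y/R_S)²(T_Y/T_S)⁴ = (6.80)² × (1.38)⁴ = 167.7.
F_Y/F_S = (L_Y/L_S)/(d_Y/d_S)² = 167.7 / (12.0)² = 1.165.

1.16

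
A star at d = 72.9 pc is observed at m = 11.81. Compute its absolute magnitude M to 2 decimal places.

7.50

M = m − 5 log₁₀(d/10 pc) = 11.81 − 5 log₁₀(72.9/10)
  = 11.81 − 5 × 0.863 = 11.81 − 4.31 = 7.50.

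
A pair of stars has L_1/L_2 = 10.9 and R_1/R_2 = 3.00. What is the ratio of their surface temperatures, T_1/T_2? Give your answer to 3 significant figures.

L ∝ R²T⁴ gives T ∝ (L/R²)^(1/4), so
T_1/T_2 = (10.9 / 3.00²)^(1/4) = (1.211)^(1/4) = 1.049.

1.05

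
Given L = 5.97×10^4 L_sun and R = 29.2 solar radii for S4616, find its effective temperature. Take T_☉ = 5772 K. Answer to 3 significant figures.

1.67×10^4 K

T/T_☉ = (L/L_☉)^(1/4) / (R/R_☉)^(1/2)
T = 5772 × (5.97×10^4)^(1/4) / √(29.2) = 5772 × 15.63 / 5.404 = 1.670×10^4 K.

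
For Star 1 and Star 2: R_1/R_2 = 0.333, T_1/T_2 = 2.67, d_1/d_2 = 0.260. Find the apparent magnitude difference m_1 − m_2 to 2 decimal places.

-4.80

L_1/L_2 = (0.333)²(2.67)⁴ = 5.636.
F_1/F_2 = (L_1/L_2)/(d_1/d_2)² = 5.636/0.06760 = 83.37.
m_1 − m_2 = −2.5 log₁₀(83.37) = -4.80.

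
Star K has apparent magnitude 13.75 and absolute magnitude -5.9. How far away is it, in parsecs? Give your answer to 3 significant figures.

m − M = 5 log₁₀(d/10 pc)
13.75 − (-5.9) = 19.65 = 5 log₁₀(d/10)
d = 10 × 10^(19.65/5) = 10 × 10^3.930 = 8.511×10^4 pc.

8.51×10^4 pc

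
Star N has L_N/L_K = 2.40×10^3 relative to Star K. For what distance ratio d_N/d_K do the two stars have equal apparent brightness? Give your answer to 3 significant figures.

49.0

Equal flux requires L_N/d_N² = L_K/d_K², so d_N/d_K = √(L_N/L_K)
= √(2.40×10^3) = 48.99.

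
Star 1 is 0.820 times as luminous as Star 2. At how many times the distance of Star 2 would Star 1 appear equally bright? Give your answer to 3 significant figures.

0.906

Equal flux requires L_1/d_1² = L_2/d_2², so d_1/d_2 = √(L_1/L_2)
= √(0.820) = 0.9055.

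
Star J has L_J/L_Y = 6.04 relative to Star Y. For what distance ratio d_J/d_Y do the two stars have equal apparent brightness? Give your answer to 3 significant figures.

2.46

Equal flux requires L_J/d_J² = L_Y/d_Y², so d_J/d_Y = √(L_J/L_Y)
= √(6.04) = 2.458.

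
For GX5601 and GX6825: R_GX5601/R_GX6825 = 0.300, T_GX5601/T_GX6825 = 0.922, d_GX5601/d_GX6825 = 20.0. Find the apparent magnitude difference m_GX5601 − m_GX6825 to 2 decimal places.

L_GX5601/L_GX6825 = (0.300)²(0.922)⁴ = 0.06504.
F_GX5601/F_GX6825 = (L_GX5601/L_GX6825)/(d_GX5601/d_GX6825)² = 0.06504/400.0 = 1.626×10^-4.
m_GX5601 − m_GX6825 = −2.5 log₁₀(1.626×10^-4) = 9.47.

9.47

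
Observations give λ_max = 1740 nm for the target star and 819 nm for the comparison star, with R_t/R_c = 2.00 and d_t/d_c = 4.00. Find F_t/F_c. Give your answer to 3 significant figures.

0.0123

Wien's law: T_t/T_c = λ_c/λ_t = 819/1740 = 0.4707.
L_t/L_c = (R_t/R_c)²(T_t/T_c)⁴ = (2.00)²(0.4707)⁴ = 0.1963.
F_t/F_c = (L_t/L_c)/(d_t/d_c)² = 0.1963/(4.00)² = 0.01227.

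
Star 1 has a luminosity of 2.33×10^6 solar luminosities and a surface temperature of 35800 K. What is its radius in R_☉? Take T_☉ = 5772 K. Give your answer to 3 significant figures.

39.7 R_☉

R/R_☉ = √(L/L_☉) / (T/T_☉)² = √(2.33×10^6) / (6.202)²
       = 1526 / 38.47 = 39.68.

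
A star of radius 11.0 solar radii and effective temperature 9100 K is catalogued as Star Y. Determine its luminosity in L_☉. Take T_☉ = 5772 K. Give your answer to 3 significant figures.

L/L_☉ = (R/R_☉)² (T/T_☉)⁴ = (11.0)² × (9100/5772)⁴
       = 121.0 × (1.577)⁴ = 121.0 × 6.178 = 747.6.

748 L_☉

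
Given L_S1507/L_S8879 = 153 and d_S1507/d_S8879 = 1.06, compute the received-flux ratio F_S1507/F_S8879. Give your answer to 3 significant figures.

F = L/(4πd²), so F_S1507/F_S8879 = (L_S1507/L_S8879) / (d_S1507/d_S8879)²
= 153 / (1.06)² = 153 / 1.124 = 136.2.

136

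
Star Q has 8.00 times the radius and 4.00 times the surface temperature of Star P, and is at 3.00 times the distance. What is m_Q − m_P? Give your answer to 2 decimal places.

-8.15

L_Q/L_P = (8.00)²(4.00)⁴ = 1.638×10^4.
F_Q/F_P = (L_Q/L_P)/(d_Q/d_P)² = 1.638×10^4/9.000 = 1820.
m_Q − m_P = −2.5 log₁₀(1820) = -8.15.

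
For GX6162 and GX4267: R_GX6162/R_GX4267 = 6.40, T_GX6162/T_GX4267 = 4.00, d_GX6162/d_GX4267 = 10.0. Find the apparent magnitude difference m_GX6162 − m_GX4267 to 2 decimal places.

-5.05

L_GX6162/L_GX4267 = (6.40)²(4.00)⁴ = 1.049×10^4.
F_GX6162/F_GX4267 = (L_GX6162/L_GX4267)/(d_GX6162/d_GX4267)² = 1.049×10^4/100.0 = 104.9.
m_GX6162 − m_GX4267 = −2.5 log₁₀(104.9) = -5.05.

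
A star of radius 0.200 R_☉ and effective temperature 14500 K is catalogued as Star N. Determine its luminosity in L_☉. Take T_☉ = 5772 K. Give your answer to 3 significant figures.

L/L_☉ = (R/R_☉)² (T/T_☉)⁴ = (0.200)² × (14500/5772)⁴
       = 0.04000 × (2.512)⁴ = 0.04000 × 39.83 = 1.593.

1.59 L_☉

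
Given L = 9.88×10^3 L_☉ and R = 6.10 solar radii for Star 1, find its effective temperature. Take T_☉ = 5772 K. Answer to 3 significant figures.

2.33×10^4 K

T/T_☉ = (L/L_☉)^(1/4) / (R/R_☉)^(1/2)
T = 5772 × (9.88×10^3)^(1/4) / √(6.10) = 5772 × 9.970 / 2.470 = 2.330×10^4 K.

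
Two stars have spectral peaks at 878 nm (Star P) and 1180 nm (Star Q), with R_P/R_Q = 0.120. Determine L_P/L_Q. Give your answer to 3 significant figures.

0.0470

Wien's law gives T ∝ 1/λ_max, so T_P/T_Q = λ_Q/λ_P = 1180/878 = 1.344.
Then L ∝ R²T⁴ gives L_P/L_Q = (0.120)² × (1.344)⁴ = 0.01440 × 3.262 = 0.04698.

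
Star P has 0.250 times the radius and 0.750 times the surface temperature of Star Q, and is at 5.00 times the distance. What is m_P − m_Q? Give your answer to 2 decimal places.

7.75

L_P/L_Q = (0.250)²(0.750)⁴ = 0.01978.
F_P/F_Q = (L_P/L_Q)/(d_P/d_Q)² = 0.01978/25.00 = 7.910×10^-4.
m_P − m_Q = −2.5 log₁₀(7.910×10^-4) = 7.75.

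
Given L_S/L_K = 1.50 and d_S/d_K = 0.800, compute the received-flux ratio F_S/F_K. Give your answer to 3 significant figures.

F = L/(4πd²), so F_S/F_K = (L_S/L_K) / (d_S/d_K)²
= 1.50 / (0.800)² = 1.50 / 0.6400 = 2.344.

2.34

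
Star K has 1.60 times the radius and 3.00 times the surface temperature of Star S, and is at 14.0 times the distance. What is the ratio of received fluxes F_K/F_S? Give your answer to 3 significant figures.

L_K/L_S = (R_K/R_S)²(T_K/T_S)⁴ = (1.60)² × (3.00)⁴ = 207.4.
F_K/F_S = (L_K/L_S)/(d_K/d_S)² = 207.4 / (14.0)² = 1.058.

1.06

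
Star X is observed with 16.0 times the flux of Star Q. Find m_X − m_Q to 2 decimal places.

m_X − m_Q = −2.5 log₁₀(F_X/F_Q) = −2.5 log₁₀(16.0) = −2.5 × (1.204) = -3.010.

-3.01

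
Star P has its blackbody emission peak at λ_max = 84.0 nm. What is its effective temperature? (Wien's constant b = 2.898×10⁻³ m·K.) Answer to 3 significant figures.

T = b/λ_max = 2.898×10⁻³ / (84.0×10⁻⁹) = 3.450×10^4 K.

3.45×10^4 K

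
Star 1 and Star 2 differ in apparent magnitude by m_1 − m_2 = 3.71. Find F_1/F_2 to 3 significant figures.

0.0328

F_1/F_2 = 10^(−(m_1 − m_2)/2.5) = 10^(-3.71/2.5) = 10^-1.484 = 0.03281.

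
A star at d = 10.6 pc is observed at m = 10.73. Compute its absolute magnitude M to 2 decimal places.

M = m − 5 log₁₀(d/10 pc) = 10.73 − 5 log₁₀(10.6/10)
  = 10.73 − 5 × 0.025 = 10.73 − 0.13 = 10.60.

10.60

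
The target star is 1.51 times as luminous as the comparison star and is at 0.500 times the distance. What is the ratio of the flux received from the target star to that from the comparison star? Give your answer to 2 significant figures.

F = L/(4πd²), so F_t/F_c = (L_t/L_c) / (d_t/d_c)²
= 1.51 / (0.500)² = 1.51 / 0.2500 = 6.040.

6.0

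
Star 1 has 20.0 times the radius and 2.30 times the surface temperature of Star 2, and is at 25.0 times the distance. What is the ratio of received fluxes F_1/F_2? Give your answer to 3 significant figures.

17.9

L_1/L_2 = (R_1/R_2)²(T_1/T_2)⁴ = (20.0)² × (2.30)⁴ = 1.119×10^4.
F_1/F_2 = (L_1/L_2)/(d_1/d_2)² = 1.119×10^4 / (25.0)² = 17.91.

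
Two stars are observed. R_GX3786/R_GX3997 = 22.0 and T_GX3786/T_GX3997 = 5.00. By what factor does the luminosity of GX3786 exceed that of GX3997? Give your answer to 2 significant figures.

3.0×10^5

From the Stefan–Boltzmann law, L ∝ R²T⁴, so
L_GX3786/L_GX3997 = (R_GX3786/R_GX3997)² (T_GX3786/T_GX3997)⁴ = (22.0)² × (5.00)⁴ = 484.0 × 625.0 = 3.025×10^5.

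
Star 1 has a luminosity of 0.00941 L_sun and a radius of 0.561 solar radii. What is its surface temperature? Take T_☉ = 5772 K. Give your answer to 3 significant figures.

T/T_☉ = (L/L_☉)^(1/4) / (R/R_☉)^(1/2)
T = 5772 × (0.00941)^(1/4) / √(0.561) = 5772 × 0.3115 / 0.7490 = 2400 K.

2.40×10^3 K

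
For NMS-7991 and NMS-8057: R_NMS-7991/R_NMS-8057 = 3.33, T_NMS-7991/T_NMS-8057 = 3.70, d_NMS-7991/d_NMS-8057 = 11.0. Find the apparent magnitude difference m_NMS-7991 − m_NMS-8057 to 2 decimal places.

-3.09

L_NMS-7991/L_NMS-8057 = (3.33)²(3.70)⁴ = 2078.
F_NMS-7991/F_NMS-8057 = (L_NMS-7991/L_NMS-8057)/(d_NMS-7991/d_NMS-8057)² = 2078/121.0 = 17.18.
m_NMS-7991 − m_NMS-8057 = −2.5 log₁₀(17.18) = -3.09.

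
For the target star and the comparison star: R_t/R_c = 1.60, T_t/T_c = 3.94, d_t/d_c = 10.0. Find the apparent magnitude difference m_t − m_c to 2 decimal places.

-1.98

L_t/L_c = (1.60)²(3.94)⁴ = 616.9.
F_t/F_c = (L_t/L_c)/(d_t/d_c)² = 616.9/100.0 = 6.169.
m_t − m_c = −2.5 log₁₀(6.169) = -1.98.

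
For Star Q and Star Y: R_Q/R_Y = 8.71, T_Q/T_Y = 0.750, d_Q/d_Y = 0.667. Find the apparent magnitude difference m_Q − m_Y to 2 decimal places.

-4.33

L_Q/L_Y = (8.71)²(0.750)⁴ = 24.00.
F_Q/F_Y = (L_Q/L_Y)/(d_Q/d_Y)² = 24.00/0.4449 = 53.95.
m_Q − m_Y = −2.5 log₁₀(53.95) = -4.33.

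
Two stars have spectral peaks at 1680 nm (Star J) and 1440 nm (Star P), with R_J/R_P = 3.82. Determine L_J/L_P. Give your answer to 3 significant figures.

Wien's law gives T ∝ 1/λ_max, so T_J/T_P = λ_P/λ_J = 1440/1680 = 0.8571.
Then L ∝ R²T⁴ gives L_J/L_P = (3.82)² × (0.8571)⁴ = 14.59 × 0.5398 = 7.877.

7.88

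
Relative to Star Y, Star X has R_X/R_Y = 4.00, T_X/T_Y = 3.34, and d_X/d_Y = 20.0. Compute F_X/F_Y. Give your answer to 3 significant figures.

4.98

L_X/L_Y = (R_X/R_Y)²(T_X/T_Y)⁴ = (4.00)² × (3.34)⁴ = 1991.
F_X/F_Y = (L_X/L_Y)/(d_X/d_Y)² = 1991 / (20.0)² = 4.978.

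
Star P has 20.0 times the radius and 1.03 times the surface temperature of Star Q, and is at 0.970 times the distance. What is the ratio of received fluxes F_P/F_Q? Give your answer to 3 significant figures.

L_P/L_Q = (R_P/R_Q)²(T_P/T_Q)⁴ = (20.0)² × (1.03)⁴ = 450.2.
F_P/F_Q = (L_P/L_Q)/(d_P/d_Q)² = 450.2 / (0.970)² = 478.5.

478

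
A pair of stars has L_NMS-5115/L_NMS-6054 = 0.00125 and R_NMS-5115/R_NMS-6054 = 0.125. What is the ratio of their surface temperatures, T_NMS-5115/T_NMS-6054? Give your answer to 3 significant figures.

0.532

L ∝ R²T⁴ gives T ∝ (L/R²)^(1/4), so
T_NMS-5115/T_NMS-6054 = (0.00125 / 0.125²)^(1/4) = (0.08000)^(1/4) = 0.5318.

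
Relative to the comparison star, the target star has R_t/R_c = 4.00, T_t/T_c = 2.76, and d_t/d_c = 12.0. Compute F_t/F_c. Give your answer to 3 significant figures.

6.45

L_t/L_c = (R_t/R_c)²(T_t/T_c)⁴ = (4.00)² × (2.76)⁴ = 928.4.
F_t/F_c = (L_t/L_c)/(d_t/d_c)² = 928.4 / (12.0)² = 6.448.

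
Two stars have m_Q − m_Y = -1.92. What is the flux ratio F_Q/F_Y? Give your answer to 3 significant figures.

F_Q/F_Y = 10^(−(m_Q − m_Y)/2.5) = 10^(1.92/2.5) = 10^0.768 = 5.861.

5.86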